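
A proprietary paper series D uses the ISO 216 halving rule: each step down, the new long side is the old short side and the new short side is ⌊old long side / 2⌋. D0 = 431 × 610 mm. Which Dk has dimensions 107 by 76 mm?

D5

D0: 431 × 610 mm
D1: 305 × 431 mm
D2: 215 × 305 mm
D3: 152 × 215 mm
D4: 107 × 152 mm
D5: 76 × 107 mm
D6: 53 × 76 mm
→ matches D5.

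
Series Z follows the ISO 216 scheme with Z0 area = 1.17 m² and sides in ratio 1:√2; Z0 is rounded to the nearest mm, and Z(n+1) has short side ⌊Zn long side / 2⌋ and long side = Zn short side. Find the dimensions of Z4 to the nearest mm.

Let Z0's short side be w mm. w · w√2 = 1.17 m² = 1,170,000 mm², so w ≈ 909.6 mm and w√2 ≈ 1286.3 mm → Z0 = 910 × 1286 mm.
Z1: ⌊1286/2⌋ × 910 = 643 × 910 mm
Z2: ⌊910/2⌋ × 643 = 455 × 643 mm
Z3: ⌊643/2⌋ × 455 = 321 × 455 mm
Z4: ⌊455/2⌋ × 321 = 227 × 321 mm

227 × 321 mm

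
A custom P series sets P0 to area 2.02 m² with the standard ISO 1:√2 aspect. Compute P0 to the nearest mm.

1195 × 1690 mm

Let the short side be w mm. Then w · w√2 = 2.02 m² = 2,020,000 mm².
w² = 2,020,000/√2, so w ≈ 1195.1 mm; long side = w√2 ≈ 1690.2 mm.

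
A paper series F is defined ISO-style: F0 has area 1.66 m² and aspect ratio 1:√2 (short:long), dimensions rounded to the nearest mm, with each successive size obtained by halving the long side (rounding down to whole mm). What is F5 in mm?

191 × 270 mm

Let F0's short side be w mm. w · w√2 = 1.66 m² = 1,660,000 mm², so w ≈ 1083.4 mm and w√2 ≈ 1532.2 mm → F0 = 1083 × 1532 mm.
F1: ⌊1532/2⌋ × 1083 = 766 × 1083 mm
F2: ⌊1083/2⌋ × 766 = 541 × 766 mm
F3: ⌊766/2⌋ × 541 = 383 × 541 mm
F4: ⌊541/2⌋ × 383 = 270 × 383 mm
F5: ⌊383/2⌋ × 270 = 191 × 270 mm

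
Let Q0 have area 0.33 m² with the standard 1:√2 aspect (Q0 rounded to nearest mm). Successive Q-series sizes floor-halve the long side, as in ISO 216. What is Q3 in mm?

170 × 241 mm

Let Q0's short side be w mm. w · w√2 = 0.33 m² = 330,000 mm², so w ≈ 483.1 mm and w√2 ≈ 683.1 mm → Q0 = 483 × 683 mm.
Q1: ⌊683/2⌋ × 483 = 341 × 483 mm
Q2: ⌊483/2⌋ × 341 = 241 × 341 mm
Q3: ⌊341/2⌋ × 241 = 170 × 241 mm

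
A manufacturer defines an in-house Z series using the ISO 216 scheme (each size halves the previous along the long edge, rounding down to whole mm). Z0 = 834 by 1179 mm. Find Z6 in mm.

Z1: ⌊1179/2⌋ × 834 = 589 × 834 mm
Z2: ⌊834/2⌋ × 589 = 417 × 589 mm
Z3: ⌊589/2⌋ × 417 = 294 × 417 mm
Z4: ⌊417/2⌋ × 294 = 208 × 294 mm
Z5: ⌊294/2⌋ × 208 = 147 × 208 mm
Z6: ⌊208/2⌋ × 147 = 104 × 147 mm

104 × 147 mm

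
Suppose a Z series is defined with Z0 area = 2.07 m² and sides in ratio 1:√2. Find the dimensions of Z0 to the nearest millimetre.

1210 × 1711 mm

Let the short side be w mm. Then w · w√2 = 2.07 m² = 2,070,000 mm².
w² = 2,070,000/√2, so w ≈ 1209.8 mm; long side = w√2 ≈ 1711.0 mm.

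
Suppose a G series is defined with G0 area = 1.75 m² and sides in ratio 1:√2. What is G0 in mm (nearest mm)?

Let the short side be w mm. Then w · w√2 = 1.75 m² = 1,750,000 mm².
w² = 1,750,000/√2, so w ≈ 1112.4 mm; long side = w√2 ≈ 1573.2 mm.

1112 × 1573 mm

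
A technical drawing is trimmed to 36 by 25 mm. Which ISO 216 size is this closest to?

Aspect ratio 36/25 ≈ 1.440 (ISO target is √2 ≈ 1.414).
In the A-series (A0 area = 1 m²): A10 = 26 × 37 mm.
Off by 2 mm total — nearest standard size.

A10 (26 × 37 mm)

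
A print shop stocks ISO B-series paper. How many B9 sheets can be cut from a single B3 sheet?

Each ISO step halves the sheet: 1 × B3 → 2 × B4 → 4 × B5 → 8 × B6 → …
From B3 to B9 is 6 halving steps: 2^6 = 64.

64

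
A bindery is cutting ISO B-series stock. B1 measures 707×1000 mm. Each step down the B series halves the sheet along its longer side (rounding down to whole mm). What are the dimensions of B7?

B2: ⌊1000/2⌋ × 707 = 500 × 707 mm
B3: ⌊707/2⌋ × 500 = 353 × 500 mm
B4: ⌊500/2⌋ × 353 = 250 × 353 mm
B5: ⌊353/2⌋ × 250 = 176 × 250 mm
B6: ⌊250/2⌋ × 176 = 125 × 176 mm
B7: ⌊176/2⌋ × 125 = 88 × 125 mm

88 × 125 mm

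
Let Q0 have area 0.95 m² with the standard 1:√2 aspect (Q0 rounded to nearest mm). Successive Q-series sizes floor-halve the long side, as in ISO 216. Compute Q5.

Let Q0's short side be w mm. w · w√2 = 0.95 m² = 950,000 mm², so w ≈ 819.6 mm and w√2 ≈ 1159.1 mm → Q0 = 820 × 1159 mm.
Q1: ⌊1159/2⌋ × 820 = 579 × 820 mm
Q2: ⌊820/2⌋ × 579 = 410 × 579 mm
Q3: ⌊579/2⌋ × 410 = 289 × 410 mm
Q4: ⌊410/2⌋ × 289 = 205 × 289 mm
Q5: ⌊289/2⌋ × 205 = 144 × 205 mm

144 × 205 mm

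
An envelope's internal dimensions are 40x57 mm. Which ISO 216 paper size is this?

C9 (40 × 57 mm)

Aspect ratio 57/40 ≈ 1.425 — close to the ISO √2 ≈ 1.414.
In the C-series (envelope sizes, between A and B): C9 = 40 × 57 mm.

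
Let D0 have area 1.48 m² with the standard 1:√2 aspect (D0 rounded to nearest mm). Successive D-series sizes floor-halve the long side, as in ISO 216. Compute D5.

180 × 255 mm

Let D0's short side be w mm. w · w√2 = 1.48 m² = 1,480,000 mm², so w ≈ 1023.0 mm and w√2 ≈ 1446.7 mm → D0 = 1023 × 1447 mm.
D1: ⌊1447/2⌋ × 1023 = 723 × 1023 mm
D2: ⌊1023/2⌋ × 723 = 511 × 723 mm
D3: ⌊723/2⌋ × 511 = 361 × 511 mm
D4: ⌊511/2⌋ × 361 = 255 × 361 mm
D5: ⌊361/2⌋ × 255 = 180 × 255 mm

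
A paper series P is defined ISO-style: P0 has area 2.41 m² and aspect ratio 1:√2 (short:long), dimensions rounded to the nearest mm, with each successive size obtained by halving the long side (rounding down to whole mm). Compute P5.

Let P0's short side be w mm. w · w√2 = 2.41 m² = 2,410,000 mm², so w ≈ 1305.4 mm and w√2 ≈ 1846.1 mm → P0 = 1305 × 1846 mm.
P1: ⌊1846/2⌋ × 1305 = 923 × 1305 mm
P2: ⌊1305/2⌋ × 923 = 652 × 923 mm
P3: ⌊923/2⌋ × 652 = 461 × 652 mm
P4: ⌊652/2⌋ × 461 = 326 × 461 mm
P5: ⌊461/2⌋ × 326 = 230 × 326 mm

230 × 326 mm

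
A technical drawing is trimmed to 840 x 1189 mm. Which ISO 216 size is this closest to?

A0 (841 × 1189 mm)

Aspect ratio 1189/840 ≈ 1.415 — close to the ISO √2 ≈ 1.414.
In the A-series (A0 area = 1 m²): A0 = 841 × 1189 mm.
Off by 1 mm total — nearest standard size.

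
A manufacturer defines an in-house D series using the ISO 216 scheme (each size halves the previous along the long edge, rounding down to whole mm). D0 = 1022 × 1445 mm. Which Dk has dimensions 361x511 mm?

D0: 1022 × 1445 mm
D1: 722 × 1022 mm
D2: 511 × 722 mm
D3: 361 × 511 mm
D4: 255 × 361 mm
→ matches D3.

D3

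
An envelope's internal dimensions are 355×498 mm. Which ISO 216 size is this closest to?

B3 (353 × 500 mm)

Aspect ratio 498/355 ≈ 1.403 — close to the ISO √2 ≈ 1.414.
In the B-series (B0 = 1000 × 1414 mm): B3 = 353 × 500 mm.
Off by 4 mm total — nearest standard size.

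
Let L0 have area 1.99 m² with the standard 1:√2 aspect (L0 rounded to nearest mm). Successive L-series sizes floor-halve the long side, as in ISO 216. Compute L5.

209 × 296 mm

Let L0's short side be w mm. w · w√2 = 1.99 m² = 1,990,000 mm², so w ≈ 1186.2 mm and w√2 ≈ 1677.6 mm → L0 = 1186 × 1678 mm.
L1: ⌊1678/2⌋ × 1186 = 839 × 1186 mm
L2: ⌊1186/2⌋ × 839 = 593 × 839 mm
L3: ⌊839/2⌋ × 593 = 419 × 593 mm
L4: ⌊593/2⌋ × 419 = 296 × 419 mm
L5: ⌊419/2⌋ × 296 = 209 × 296 mm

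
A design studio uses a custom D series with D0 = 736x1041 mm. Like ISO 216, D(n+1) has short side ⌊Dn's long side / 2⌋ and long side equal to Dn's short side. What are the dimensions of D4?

184 × 260 mm

D1: ⌊1041/2⌋ × 736 = 520 × 736 mm
D2: ⌊736/2⌋ × 520 = 368 × 520 mm
D3: ⌊520/2⌋ × 368 = 260 × 368 mm
D4: ⌊368/2⌋ × 260 = 184 × 260 mm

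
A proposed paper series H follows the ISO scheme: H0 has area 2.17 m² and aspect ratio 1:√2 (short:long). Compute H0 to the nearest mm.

1239 × 1752 mm

Let the short side be w mm. Then w · w√2 = 2.17 m² = 2,170,000 mm².
w² = 2,170,000/√2, so w ≈ 1238.7 mm; long side = w√2 ≈ 1751.8 mm.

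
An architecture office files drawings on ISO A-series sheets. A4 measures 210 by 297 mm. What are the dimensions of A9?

37 × 52 mm

A5: ⌊297/2⌋ × 210 = 148 × 210 mm
A6: ⌊210/2⌋ × 148 = 105 × 148 mm
A7: ⌊148/2⌋ × 105 = 74 × 105 mm
A8: ⌊105/2⌋ × 74 = 52 × 74 mm
A9: ⌊74/2⌋ × 52 = 37 × 52 mm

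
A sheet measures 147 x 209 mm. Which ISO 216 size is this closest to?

Aspect ratio 209/147 ≈ 1.422 — close to the ISO √2 ≈ 1.414.
In the A-series (A0 area = 1 m²): A5 = 148 × 210 mm.
Off by 2 mm total — nearest standard size.

A5 (148 × 210 mm)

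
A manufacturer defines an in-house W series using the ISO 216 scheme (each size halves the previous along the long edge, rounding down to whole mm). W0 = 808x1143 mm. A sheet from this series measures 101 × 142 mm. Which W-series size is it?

W6

W0: 808 × 1143 mm
W1: 571 × 808 mm
W2: 404 × 571 mm
W3: 285 × 404 mm
W4: 202 × 285 mm
W5: 142 × 202 mm
W6: 101 × 142 mm
W7: 71 × 101 mm
→ matches W6.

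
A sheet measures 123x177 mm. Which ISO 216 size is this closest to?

Aspect ratio 177/123 ≈ 1.439 (ISO target is √2 ≈ 1.414).
In the B-series (B0 = 1000 × 1414 mm): B6 = 125 × 176 mm.
Off by 3 mm total — nearest standard size.

B6 (125 × 176 mm)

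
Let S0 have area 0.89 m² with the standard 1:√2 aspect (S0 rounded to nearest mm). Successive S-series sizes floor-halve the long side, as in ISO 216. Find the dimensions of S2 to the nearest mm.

396 × 561 mm

Let S0's short side be w mm. w · w√2 = 0.89 m² = 890,000 mm², so w ≈ 793.3 mm and w√2 ≈ 1121.9 mm → S0 = 793 × 1122 mm.
S1: ⌊1122/2⌋ × 793 = 561 × 793 mm
S2: ⌊793/2⌋ × 561 = 396 × 561 mm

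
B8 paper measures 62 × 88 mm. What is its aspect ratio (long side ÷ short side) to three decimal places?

88 / 62 = 1.419
ISO 216 targets √2 ≈ 1.414; the +0.005 deviation is from mm rounding.

1.419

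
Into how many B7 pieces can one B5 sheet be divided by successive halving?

Each ISO step halves the sheet: 1 × B5 → 2 × B6 → 4 × B7
From B5 to B7 is 2 halving steps: 2^2 = 4.

4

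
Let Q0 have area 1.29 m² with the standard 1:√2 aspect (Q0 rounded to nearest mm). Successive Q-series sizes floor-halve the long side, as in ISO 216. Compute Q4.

Let Q0's short side be w mm. w · w√2 = 1.29 m² = 1,290,000 mm², so w ≈ 955.1 mm and w√2 ≈ 1350.7 mm → Q0 = 955 × 1351 mm.
Q1: ⌊1351/2⌋ × 955 = 675 × 955 mm
Q2: ⌊955/2⌋ × 675 = 477 × 675 mm
Q3: ⌊675/2⌋ × 477 = 337 × 477 mm
Q4: ⌊477/2⌋ × 337 = 238 × 337 mm

238 × 337 mm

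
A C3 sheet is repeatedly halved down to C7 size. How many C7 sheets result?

C3 = 324 × 458 mm; C7 = 81 × 114 mm.
Each halving step doubles the count; 4 steps from C3 to C7.
2^4 = 16.

16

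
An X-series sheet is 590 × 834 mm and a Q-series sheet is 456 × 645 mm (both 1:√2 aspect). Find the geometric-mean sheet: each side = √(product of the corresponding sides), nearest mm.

Short side: √(590 · 456) = √269040 ≈ 518.7 → 519 mm
Long side: √(834 · 645) = √537930 ≈ 733.4 → 733 mm

519 × 733 mm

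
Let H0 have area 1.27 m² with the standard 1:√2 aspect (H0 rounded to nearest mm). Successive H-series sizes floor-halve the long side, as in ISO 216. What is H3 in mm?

Let H0's short side be w mm. w · w√2 = 1.27 m² = 1,270,000 mm², so w ≈ 947.6 mm and w√2 ≈ 1340.2 mm → H0 = 948 × 1340 mm.
H1: ⌊1340/2⌋ × 948 = 670 × 948 mm
H2: ⌊948/2⌋ × 670 = 474 × 670 mm
H3: ⌊670/2⌋ × 474 = 335 × 474 mm

335 × 474 mm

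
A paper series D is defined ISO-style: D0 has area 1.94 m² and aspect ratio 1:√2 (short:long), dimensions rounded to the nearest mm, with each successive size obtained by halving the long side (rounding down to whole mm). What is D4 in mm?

Let D0's short side be w mm. w · w√2 = 1.94 m² = 1,940,000 mm², so w ≈ 1171.2 mm and w√2 ≈ 1656.4 mm → D0 = 1171 × 1656 mm.
D1: ⌊1656/2⌋ × 1171 = 828 × 1171 mm
D2: ⌊1171/2⌋ × 828 = 585 × 828 mm
D3: ⌊828/2⌋ × 585 = 414 × 585 mm
D4: ⌊585/2⌋ × 414 = 292 × 414 mm

292 × 414 mm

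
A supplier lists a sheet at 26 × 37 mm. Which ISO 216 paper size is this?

A10 (26 × 37 mm)

Aspect ratio 37/26 ≈ 1.423 — close to the ISO √2 ≈ 1.414.
In the A-series (A0 area = 1 m²): A10 = 26 × 37 mm.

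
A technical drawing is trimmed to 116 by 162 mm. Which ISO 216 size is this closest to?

C6 (114 × 162 mm)

Aspect ratio 162/116 ≈ 1.397 (ISO target is √2 ≈ 1.414).
In the C-series (envelope sizes, between A and B): C6 = 114 × 162 mm.
Off by 2 mm total — nearest standard size.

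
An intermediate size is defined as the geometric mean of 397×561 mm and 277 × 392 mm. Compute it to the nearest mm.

Short side: √(397 · 277) = √109969 ≈ 331.6 → 332 mm
Long side: √(561 · 392) = √219912 ≈ 468.9 → 469 mm

332 × 469 mm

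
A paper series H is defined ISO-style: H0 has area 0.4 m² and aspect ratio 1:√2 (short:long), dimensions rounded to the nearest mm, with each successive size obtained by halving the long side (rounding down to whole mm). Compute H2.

Let H0's short side be w mm. w · w√2 = 0.4 m² = 400,000 mm², so w ≈ 531.8 mm and w√2 ≈ 752.1 mm → H0 = 532 × 752 mm.
H1: ⌊752/2⌋ × 532 = 376 × 532 mm
H2: ⌊532/2⌋ × 376 = 266 × 376 mm

266 × 376 mm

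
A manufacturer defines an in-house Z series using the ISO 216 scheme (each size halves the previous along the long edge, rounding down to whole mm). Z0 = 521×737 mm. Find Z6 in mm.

65 × 92 mm

Z1 = 368 × 521 mm (from Z0 by 1 halving).
Z2: ⌊521/2⌋ × 368 = 260 × 368 mm
Z3: ⌊368/2⌋ × 260 = 184 × 260 mm
Z4: ⌊260/2⌋ × 184 = 130 × 184 mm
Z5: ⌊184/2⌋ × 130 = 92 × 130 mm
Z6: ⌊130/2⌋ × 92 = 65 × 92 mm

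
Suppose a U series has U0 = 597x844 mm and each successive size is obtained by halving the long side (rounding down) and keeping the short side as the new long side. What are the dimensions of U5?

U1: ⌊844/2⌋ × 597 = 422 × 597 mm
U2: ⌊597/2⌋ × 422 = 298 × 422 mm
U3: ⌊422/2⌋ × 298 = 211 × 298 mm
U4: ⌊298/2⌋ × 211 = 149 × 211 mm
U5: ⌊211/2⌋ × 149 = 105 × 149 mm

105 × 149 mm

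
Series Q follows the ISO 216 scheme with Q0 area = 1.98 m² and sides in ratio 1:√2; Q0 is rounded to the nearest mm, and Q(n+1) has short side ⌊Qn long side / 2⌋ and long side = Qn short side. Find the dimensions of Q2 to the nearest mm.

Let Q0's short side be w mm. w · w√2 = 1.98 m² = 1,980,000 mm², so w ≈ 1183.2 mm and w√2 ≈ 1673.4 mm → Q0 = 1183 × 1673 mm.
Q1: ⌊1673/2⌋ × 1183 = 836 × 1183 mm
Q2: ⌊1183/2⌋ × 836 = 591 × 836 mm

591 × 836 mm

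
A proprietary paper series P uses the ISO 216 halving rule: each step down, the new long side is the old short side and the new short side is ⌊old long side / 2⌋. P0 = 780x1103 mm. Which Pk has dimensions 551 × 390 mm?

P2

P0: 780 × 1103 mm
P1: 551 × 780 mm
P2: 390 × 551 mm
P3: 275 × 390 mm
→ matches P2.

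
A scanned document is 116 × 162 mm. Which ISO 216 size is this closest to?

C6 (114 × 162 mm)

Aspect ratio 162/116 ≈ 1.397 (ISO target is √2 ≈ 1.414).
In the C-series (envelope sizes, between A and B): C6 = 114 × 162 mm.
Off by 2 mm total — nearest standard size.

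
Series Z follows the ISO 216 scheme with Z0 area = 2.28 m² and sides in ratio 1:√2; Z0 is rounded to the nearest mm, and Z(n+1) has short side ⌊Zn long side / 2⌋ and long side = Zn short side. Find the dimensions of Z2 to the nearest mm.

Let Z0's short side be w mm. w · w√2 = 2.28 m² = 2,280,000 mm², so w ≈ 1269.7 mm and w√2 ≈ 1795.7 mm → Z0 = 1270 × 1796 mm.
Z1: ⌊1796/2⌋ × 1270 = 898 × 1270 mm
Z2: ⌊1270/2⌋ × 898 = 635 × 898 mm

635 × 898 mm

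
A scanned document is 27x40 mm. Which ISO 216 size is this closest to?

Aspect ratio 40/27 ≈ 1.481 (ISO target is √2 ≈ 1.414).
In the C-series (envelope sizes, between A and B): C10 = 28 × 40 mm.
Off by 1 mm total — nearest standard size.

C10 (28 × 40 mm)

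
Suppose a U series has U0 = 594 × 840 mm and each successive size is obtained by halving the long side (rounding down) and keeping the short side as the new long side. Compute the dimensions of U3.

U1: ⌊840/2⌋ × 594 = 420 × 594 mm
U2: ⌊594/2⌋ × 420 = 297 × 420 mm
U3: ⌊420/2⌋ × 297 = 210 × 297 mm

210 × 297 mm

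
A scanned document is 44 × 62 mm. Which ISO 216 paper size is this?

Aspect ratio 62/44 ≈ 1.409 — close to the ISO √2 ≈ 1.414.
In the B-series (B0 = 1000 × 1414 mm): B9 = 44 × 62 mm.

B9 (44 × 62 mm)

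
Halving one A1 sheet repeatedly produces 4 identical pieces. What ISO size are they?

4 = 2^2, so 2 halving steps.
A1 → A2 → … → A3 after 2 steps.

A3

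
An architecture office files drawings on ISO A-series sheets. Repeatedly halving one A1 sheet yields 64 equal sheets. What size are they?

A7

64 = 2^6, so 6 halving steps.
A1 → A2 → … → A7 after 6 steps.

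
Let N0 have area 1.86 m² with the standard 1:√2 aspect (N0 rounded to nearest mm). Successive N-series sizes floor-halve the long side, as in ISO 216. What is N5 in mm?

202 × 286 mm

Let N0's short side be w mm. w · w√2 = 1.86 m² = 1,860,000 mm², so w ≈ 1146.8 mm and w√2 ≈ 1621.9 mm → N0 = 1147 × 1622 mm.
N1: ⌊1622/2⌋ × 1147 = 811 × 1147 mm
N2: ⌊1147/2⌋ × 811 = 573 × 811 mm
N3: ⌊811/2⌋ × 573 = 405 × 573 mm
N4: ⌊573/2⌋ × 405 = 286 × 405 mm
N5: ⌊405/2⌋ × 286 = 202 × 286 mm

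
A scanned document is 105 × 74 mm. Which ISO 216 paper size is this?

Aspect ratio 105/74 ≈ 1.419 — close to the ISO √2 ≈ 1.414.
In the A-series (A0 area = 1 m²): A7 = 74 × 105 mm.

A7 (74 × 105 mm)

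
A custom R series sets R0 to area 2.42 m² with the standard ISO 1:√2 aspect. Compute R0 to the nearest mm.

Let the short side be w mm. Then w · w√2 = 2.42 m² = 2,420,000 mm².
w² = 2,420,000/√2, so w ≈ 1308.1 mm; long side = w√2 ≈ 1850.0 mm.

1308 × 1850 mm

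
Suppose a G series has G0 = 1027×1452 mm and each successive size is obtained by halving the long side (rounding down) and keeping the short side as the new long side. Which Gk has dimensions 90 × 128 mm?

G0: 1027 × 1452 mm
G1: 726 × 1027 mm
G2: 513 × 726 mm
G3: 363 × 513 mm
G4: 256 × 363 mm
G5: 181 × 256 mm
G6: 128 × 181 mm
G7: 90 × 128 mm
G8: 64 × 90 mm
→ matches G7.

G7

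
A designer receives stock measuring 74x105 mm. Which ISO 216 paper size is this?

A7 (74 × 105 mm)

Aspect ratio 105/74 ≈ 1.419 — close to the ISO √2 ≈ 1.414.
In the A-series (A0 area = 1 m²): A7 = 74 × 105 mm.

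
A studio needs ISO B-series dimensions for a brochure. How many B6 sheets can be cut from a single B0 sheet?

Each ISO step halves the sheet: 1 × B0 → 2 × B1 → 4 × B2 → 8 × B3 → …
From B0 to B6 is 6 halving steps: 2^6 = 64.

64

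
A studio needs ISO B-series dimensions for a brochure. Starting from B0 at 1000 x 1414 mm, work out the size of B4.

250 × 353 mm

B1: ⌊1414/2⌋ × 1000 = 707 × 1000 mm
B2: ⌊1000/2⌋ × 707 = 500 × 707 mm
B3: ⌊707/2⌋ × 500 = 353 × 500 mm
B4: ⌊500/2⌋ × 353 = 250 × 353 mm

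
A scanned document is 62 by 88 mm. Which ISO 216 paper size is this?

Aspect ratio 88/62 ≈ 1.419 — close to the ISO √2 ≈ 1.414.
In the B-series (B0 = 1000 × 1414 mm): B8 = 62 × 88 mm.

B8 (62 × 88 mm)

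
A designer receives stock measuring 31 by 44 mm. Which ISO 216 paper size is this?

Aspect ratio 44/31 ≈ 1.419 — close to the ISO √2 ≈ 1.414.
In the B-series (B0 = 1000 × 1414 mm): B10 = 31 × 44 mm.

B10 (31 × 44 mm)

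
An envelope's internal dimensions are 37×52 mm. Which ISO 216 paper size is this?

Aspect ratio 52/37 ≈ 1.405 — close to the ISO √2 ≈ 1.414.
In the A-series (A0 area = 1 m²): A9 = 37 × 52 mm.

A9 (37 × 52 mm)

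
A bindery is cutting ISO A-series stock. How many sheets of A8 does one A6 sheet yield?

Each ISO step halves the sheet: 1 × A6 → 2 × A7 → 4 × A8
From A6 to A8 is 2 halving steps: 2^2 = 4.

4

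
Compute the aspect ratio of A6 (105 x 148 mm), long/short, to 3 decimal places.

1.410

148 / 105 = 1.410
ISO 216 targets √2 ≈ 1.414; the -0.005 deviation is from mm rounding.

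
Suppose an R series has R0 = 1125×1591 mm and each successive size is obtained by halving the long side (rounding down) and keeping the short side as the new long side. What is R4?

281 × 397 mm

R1: ⌊1591/2⌋ × 1125 = 795 × 1125 mm
R2: ⌊1125/2⌋ × 795 = 562 × 795 mm
R3: ⌊795/2⌋ × 562 = 397 × 562 mm
R4: ⌊562/2⌋ × 397 = 281 × 397 mm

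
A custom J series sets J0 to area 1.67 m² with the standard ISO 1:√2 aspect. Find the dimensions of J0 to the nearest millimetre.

1087 × 1537 mm

Let the short side be w mm. Then w · w√2 = 1.67 m² = 1,670,000 mm².
w² = 1,670,000/√2, so w ≈ 1086.7 mm; long side = w√2 ≈ 1536.8 mm.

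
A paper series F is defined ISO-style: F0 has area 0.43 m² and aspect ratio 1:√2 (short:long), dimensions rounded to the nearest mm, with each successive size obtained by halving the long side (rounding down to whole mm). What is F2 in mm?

Let F0's short side be w mm. w · w√2 = 0.43 m² = 430,000 mm², so w ≈ 551.4 mm and w√2 ≈ 779.8 mm → F0 = 551 × 780 mm.
F1: ⌊780/2⌋ × 551 = 390 × 551 mm
F2: ⌊551/2⌋ × 390 = 275 × 390 mm

275 × 390 mm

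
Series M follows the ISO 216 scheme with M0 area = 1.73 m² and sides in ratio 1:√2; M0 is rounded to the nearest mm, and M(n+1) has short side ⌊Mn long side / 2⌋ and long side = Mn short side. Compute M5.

195 × 276 mm

Let M0's short side be w mm. w · w√2 = 1.73 m² = 1,730,000 mm², so w ≈ 1106.0 mm and w√2 ≈ 1564.2 mm → M0 = 1106 × 1564 mm.
M1: ⌊1564/2⌋ × 1106 = 782 × 1106 mm
M2: ⌊1106/2⌋ × 782 = 553 × 782 mm
M3: ⌊782/2⌋ × 553 = 391 × 553 mm
M4: ⌊553/2⌋ × 391 = 276 × 391 mm
M5: ⌊391/2⌋ × 276 = 195 × 276 mm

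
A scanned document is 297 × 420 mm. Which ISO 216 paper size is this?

A3 (297 × 420 mm)

Aspect ratio 420/297 ≈ 1.414 — close to the ISO √2 ≈ 1.414.
In the A-series (A0 area = 1 m²): A3 = 297 × 420 mm.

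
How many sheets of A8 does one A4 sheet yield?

16

Each ISO step halves the sheet: 1 × A4 → 2 × A5 → 4 × A6 → 8 × A7 → …
From A4 to A8 is 4 halving steps: 2^4 = 16.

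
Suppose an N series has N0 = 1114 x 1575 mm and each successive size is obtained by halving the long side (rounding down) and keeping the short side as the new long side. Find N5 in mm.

N1 = 787 × 1114 mm (from N0 by 1 halving).
N2: ⌊1114/2⌋ × 787 = 557 × 787 mm
N3: ⌊787/2⌋ × 557 = 393 × 557 mm
N4: ⌊557/2⌋ × 393 = 278 × 393 mm
N5: ⌊393/2⌋ × 278 = 196 × 278 mm

196 × 278 mm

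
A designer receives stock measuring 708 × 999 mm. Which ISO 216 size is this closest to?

Aspect ratio 999/708 ≈ 1.411 — close to the ISO √2 ≈ 1.414.
In the B-series (B0 = 1000 × 1414 mm): B1 = 707 × 1000 mm.
Off by 2 mm total — nearest standard size.

B1 (707 × 1000 mm)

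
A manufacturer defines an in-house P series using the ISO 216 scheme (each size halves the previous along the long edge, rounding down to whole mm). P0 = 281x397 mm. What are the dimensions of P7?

24 × 35 mm

P1 = 198 × 281 mm (from P0 by 1 halving).
P2: ⌊281/2⌋ × 198 = 140 × 198 mm
P3: ⌊198/2⌋ × 140 = 99 × 140 mm
P4: ⌊140/2⌋ × 99 = 70 × 99 mm
P5: ⌊99/2⌋ × 70 = 49 × 70 mm
P6: ⌊70/2⌋ × 49 = 35 × 49 mm
P7: ⌊49/2⌋ × 35 = 24 × 35 mm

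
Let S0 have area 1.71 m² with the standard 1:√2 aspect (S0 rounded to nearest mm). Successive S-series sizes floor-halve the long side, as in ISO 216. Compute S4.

275 × 388 mm

Let S0's short side be w mm. w · w√2 = 1.71 m² = 1,710,000 mm², so w ≈ 1099.6 mm and w√2 ≈ 1555.1 mm → S0 = 1100 × 1555 mm.
S1: ⌊1555/2⌋ × 1100 = 777 × 1100 mm
S2: ⌊1100/2⌋ × 777 = 550 × 777 mm
S3: ⌊777/2⌋ × 550 = 388 × 550 mm
S4: ⌊550/2⌋ × 388 = 275 × 388 mm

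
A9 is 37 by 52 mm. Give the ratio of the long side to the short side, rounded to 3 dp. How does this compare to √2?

52 / 37 = 1.405
ISO 216 targets √2 ≈ 1.414; the -0.009 deviation is from mm rounding.

1.405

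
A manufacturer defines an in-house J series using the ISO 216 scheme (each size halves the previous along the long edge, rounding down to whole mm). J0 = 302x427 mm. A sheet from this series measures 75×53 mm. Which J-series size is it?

J0: 302 × 427 mm
J1: 213 × 302 mm
J2: 151 × 213 mm
J3: 106 × 151 mm
J4: 75 × 106 mm
J5: 53 × 75 mm
J6: 37 × 53 mm
→ matches J5.

J5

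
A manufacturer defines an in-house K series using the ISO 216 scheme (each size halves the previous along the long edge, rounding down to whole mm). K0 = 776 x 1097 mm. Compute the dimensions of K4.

K1: ⌊1097/2⌋ × 776 = 548 × 776 mm
K2: ⌊776/2⌋ × 548 = 388 × 548 mm
K3: ⌊548/2⌋ × 388 = 274 × 388 mm
K4: ⌊388/2⌋ × 274 = 194 × 274 mm

194 × 274 mm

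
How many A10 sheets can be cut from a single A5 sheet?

Each ISO step halves the sheet: 1 × A5 → 2 × A6 → 4 × A7 → 8 × A8 → …
From A5 to A10 is 5 halving steps: 2^5 = 32.

32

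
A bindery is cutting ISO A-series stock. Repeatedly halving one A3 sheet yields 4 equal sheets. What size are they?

4 = 2^2, so 2 halving steps.
A3 → A4 → … → A5 after 2 steps.

A5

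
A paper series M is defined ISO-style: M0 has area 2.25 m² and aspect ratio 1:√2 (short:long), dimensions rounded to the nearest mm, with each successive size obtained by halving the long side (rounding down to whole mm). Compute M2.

630 × 892 mm

Let M0's short side be w mm. w · w√2 = 2.25 m² = 2,250,000 mm², so w ≈ 1261.3 mm and w√2 ≈ 1783.8 mm → M0 = 1261 × 1784 mm.
M1: ⌊1784/2⌋ × 1261 = 892 × 1261 mm
M2: ⌊1261/2⌋ × 892 = 630 × 892 mm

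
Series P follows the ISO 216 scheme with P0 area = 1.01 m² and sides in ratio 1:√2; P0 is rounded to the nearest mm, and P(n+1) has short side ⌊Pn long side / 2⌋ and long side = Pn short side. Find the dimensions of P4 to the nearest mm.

Let P0's short side be w mm. w · w√2 = 1.01 m² = 1,010,000 mm², so w ≈ 845.1 mm and w√2 ≈ 1195.1 mm → P0 = 845 × 1195 mm.
P1: ⌊1195/2⌋ × 845 = 597 × 845 mm
P2: ⌊845/2⌋ × 597 = 422 × 597 mm
P3: ⌊597/2⌋ × 422 = 298 × 422 mm
P4: ⌊422/2⌋ × 298 = 211 × 298 mm

211 × 298 mm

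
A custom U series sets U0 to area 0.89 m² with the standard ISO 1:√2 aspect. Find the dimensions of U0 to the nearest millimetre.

793 × 1122 mm

Let the short side be w mm. Then w · w√2 = 0.89 m² = 890,000 mm².
w² = 890,000/√2, so w ≈ 793.3 mm; long side = w√2 ≈ 1121.9 mm.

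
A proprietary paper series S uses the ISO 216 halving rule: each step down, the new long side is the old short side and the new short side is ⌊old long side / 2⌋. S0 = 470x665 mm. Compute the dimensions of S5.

S1 = 332 × 470 mm (from S0 by 1 halving).
S2: ⌊470/2⌋ × 332 = 235 × 332 mm
S3: ⌊332/2⌋ × 235 = 166 × 235 mm
S4: ⌊235/2⌋ × 166 = 117 × 166 mm
S5: ⌊166/2⌋ × 117 = 83 × 117 mm

83 × 117 mm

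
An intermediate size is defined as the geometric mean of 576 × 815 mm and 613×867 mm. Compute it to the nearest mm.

594 × 841 mm

Short side: √(576 · 613) = √353088 ≈ 594.2 → 594 mm
Long side: √(815 · 867) = √706605 ≈ 840.6 → 841 mm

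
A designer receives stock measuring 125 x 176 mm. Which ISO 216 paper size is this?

Aspect ratio 176/125 ≈ 1.408 — close to the ISO √2 ≈ 1.414.
In the B-series (B0 = 1000 × 1414 mm): B6 = 125 × 176 mm.

B6 (125 × 176 mm)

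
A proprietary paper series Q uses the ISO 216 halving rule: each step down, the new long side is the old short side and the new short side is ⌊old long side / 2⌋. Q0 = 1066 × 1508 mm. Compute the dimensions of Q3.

377 × 533 mm

Q1: ⌊1508/2⌋ × 1066 = 754 × 1066 mm
Q2: ⌊1066/2⌋ × 754 = 533 × 754 mm
Q3: ⌊754/2⌋ × 533 = 377 × 533 mm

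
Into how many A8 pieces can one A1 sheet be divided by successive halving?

Each ISO step halves the sheet: 1 × A1 → 2 × A2 → 4 × A3 → 8 × A4 → …
From A1 to A8 is 7 halving steps: 2^7 = 128.

128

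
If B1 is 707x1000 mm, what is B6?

125 × 176 mm

B2: ⌊1000/2⌋ × 707 = 500 × 707 mm
B3: ⌊707/2⌋ × 500 = 353 × 500 mm
B4: ⌊500/2⌋ × 353 = 250 × 353 mm
B5: ⌊353/2⌋ × 250 = 176 × 250 mm
B6: ⌊250/2⌋ × 176 = 125 × 176 mm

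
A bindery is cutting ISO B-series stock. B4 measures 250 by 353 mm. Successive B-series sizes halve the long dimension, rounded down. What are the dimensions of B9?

44 × 62 mm

B5: ⌊353/2⌋ × 250 = 176 × 250 mm
B6: ⌊250/2⌋ × 176 = 125 × 176 mm
B7: ⌊176/2⌋ × 125 = 88 × 125 mm
B8: ⌊125/2⌋ × 88 = 62 × 88 mm
B9: ⌊88/2⌋ × 62 = 44 × 62 mm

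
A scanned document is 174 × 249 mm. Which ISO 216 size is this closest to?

B5 (176 × 250 mm)

Aspect ratio 249/174 ≈ 1.431 (ISO target is √2 ≈ 1.414).
In the B-series (B0 = 1000 × 1414 mm): B5 = 176 × 250 mm.
Off by 3 mm total — nearest standard size.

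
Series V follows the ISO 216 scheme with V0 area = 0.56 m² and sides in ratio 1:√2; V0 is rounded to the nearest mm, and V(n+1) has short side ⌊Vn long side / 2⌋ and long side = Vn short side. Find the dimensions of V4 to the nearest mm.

157 × 222 mm

Let V0's short side be w mm. w · w√2 = 0.56 m² = 560,000 mm², so w ≈ 629.3 mm and w√2 ≈ 889.9 mm → V0 = 629 × 890 mm.
V1: ⌊890/2⌋ × 629 = 445 × 629 mm
V2: ⌊629/2⌋ × 445 = 314 × 445 mm
V3: ⌊445/2⌋ × 314 = 222 × 314 mm
V4: ⌊314/2⌋ × 222 = 157 × 222 mm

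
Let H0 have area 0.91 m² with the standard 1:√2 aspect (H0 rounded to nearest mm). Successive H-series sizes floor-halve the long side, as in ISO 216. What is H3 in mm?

283 × 401 mm

Let H0's short side be w mm. w · w√2 = 0.91 m² = 910,000 mm², so w ≈ 802.2 mm and w√2 ≈ 1134.4 mm → H0 = 802 × 1134 mm.
H1: ⌊1134/2⌋ × 802 = 567 × 802 mm
H2: ⌊802/2⌋ × 567 = 401 × 567 mm
H3: ⌊567/2⌋ × 401 = 283 × 401 mm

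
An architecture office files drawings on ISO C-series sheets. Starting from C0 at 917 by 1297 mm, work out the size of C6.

114 × 162 mm

C1: ⌊1297/2⌋ × 917 = 648 × 917 mm
C2: ⌊917/2⌋ × 648 = 458 × 648 mm
C3: ⌊648/2⌋ × 458 = 324 × 458 mm
C4: ⌊458/2⌋ × 324 = 229 × 324 mm
C5: ⌊324/2⌋ × 229 = 162 × 229 mm
C6: ⌊229/2⌋ × 162 = 114 × 162 mm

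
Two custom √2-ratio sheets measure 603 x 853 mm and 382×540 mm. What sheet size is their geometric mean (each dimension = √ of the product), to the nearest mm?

480 × 679 mm

Short side: √(603 · 382) = √230346 ≈ 479.9 → 480 mm
Long side: √(853 · 540) = √460620 ≈ 678.7 → 679 mm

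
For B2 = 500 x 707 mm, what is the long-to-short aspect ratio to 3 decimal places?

1.414

707 / 500 = 1.414
Matches √2 ≈ 1.414 — the ISO 216 defining ratio.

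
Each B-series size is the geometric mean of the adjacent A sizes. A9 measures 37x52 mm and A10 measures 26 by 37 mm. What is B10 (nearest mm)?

31 × 44 mm

Short side: √(37 · 26) = √962 ≈ 31.0 → 31 mm
Long side: √(52 · 37) = √1924 ≈ 43.9 → 44 mm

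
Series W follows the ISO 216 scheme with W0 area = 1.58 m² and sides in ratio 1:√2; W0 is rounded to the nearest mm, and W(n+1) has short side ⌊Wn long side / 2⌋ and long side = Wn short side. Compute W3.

373 × 528 mm

Let W0's short side be w mm. w · w√2 = 1.58 m² = 1,580,000 mm², so w ≈ 1057.0 mm and w√2 ≈ 1494.8 mm → W0 = 1057 × 1495 mm.
W1: ⌊1495/2⌋ × 1057 = 747 × 1057 mm
W2: ⌊1057/2⌋ × 747 = 528 × 747 mm
W3: ⌊747/2⌋ × 528 = 373 × 528 mm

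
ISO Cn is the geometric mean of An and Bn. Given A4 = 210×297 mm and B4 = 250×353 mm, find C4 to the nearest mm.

Short side: √(210 · 250) = √52500 ≈ 229.1 → 229 mm
Long side: √(297 · 353) = √104841 ≈ 323.8 → 324 mm

229 × 324 mm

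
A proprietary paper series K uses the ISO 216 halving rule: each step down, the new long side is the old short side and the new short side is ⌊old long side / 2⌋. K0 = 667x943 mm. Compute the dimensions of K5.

117 × 166 mm

K1: ⌊943/2⌋ × 667 = 471 × 667 mm
K2: ⌊667/2⌋ × 471 = 333 × 471 mm
K3: ⌊471/2⌋ × 333 = 235 × 333 mm
K4: ⌊333/2⌋ × 235 = 166 × 235 mm
K5: ⌊235/2⌋ × 166 = 117 × 166 mm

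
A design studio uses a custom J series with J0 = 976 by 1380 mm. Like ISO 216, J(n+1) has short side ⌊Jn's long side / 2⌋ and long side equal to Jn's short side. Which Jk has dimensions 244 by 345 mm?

J4

J0: 976 × 1380 mm
J1: 690 × 976 mm
J2: 488 × 690 mm
J3: 345 × 488 mm
J4: 244 × 345 mm
J5: 172 × 244 mm
→ matches J4.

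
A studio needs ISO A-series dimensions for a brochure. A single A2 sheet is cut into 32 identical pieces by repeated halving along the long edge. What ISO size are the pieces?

32 = 2^5, so 5 halving steps.
A2 → A3 → … → A7 after 5 steps.

A7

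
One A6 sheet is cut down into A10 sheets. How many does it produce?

16

A6 = 105 × 148 mm; A10 = 26 × 37 mm.
Each halving step doubles the count; 4 steps from A6 to A10.
2^4 = 16.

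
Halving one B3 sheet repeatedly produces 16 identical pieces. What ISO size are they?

16 = 2^4, so 4 halving steps.
B3 → B4 → … → B7 after 4 steps.

B7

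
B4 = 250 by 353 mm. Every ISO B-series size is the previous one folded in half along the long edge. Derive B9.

B5: ⌊353/2⌋ × 250 = 176 × 250 mm
B6: ⌊250/2⌋ × 176 = 125 × 176 mm
B7: ⌊176/2⌋ × 125 = 88 × 125 mm
B8: ⌊125/2⌋ × 88 = 62 × 88 mm
B9: ⌊88/2⌋ × 62 = 44 × 62 mm

44 × 62 mm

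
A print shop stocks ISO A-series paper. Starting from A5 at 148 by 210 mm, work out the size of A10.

A6: ⌊210/2⌋ × 148 = 105 × 148 mm
A7: ⌊148/2⌋ × 105 = 74 × 105 mm
A8: ⌊105/2⌋ × 74 = 52 × 74 mm
A9: ⌊74/2⌋ × 52 = 37 × 52 mm
A10: ⌊52/2⌋ × 37 = 26 × 37 mm

26 × 37 mm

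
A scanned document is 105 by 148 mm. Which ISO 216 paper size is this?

A6 (105 × 148 mm)

Aspect ratio 148/105 ≈ 1.410 — close to the ISO √2 ≈ 1.414.
In the A-series (A0 area = 1 m²): A6 = 105 × 148 mm.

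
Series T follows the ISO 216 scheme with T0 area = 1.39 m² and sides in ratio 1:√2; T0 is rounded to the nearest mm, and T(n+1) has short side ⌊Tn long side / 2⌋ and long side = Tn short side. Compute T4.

247 × 350 mm

Let T0's short side be w mm. w · w√2 = 1.39 m² = 1,390,000 mm², so w ≈ 991.4 mm and w√2 ≈ 1402.1 mm → T0 = 991 × 1402 mm.
T1: ⌊1402/2⌋ × 991 = 701 × 991 mm
T2: ⌊991/2⌋ × 701 = 495 × 701 mm
T3: ⌊701/2⌋ × 495 = 350 × 495 mm
T4: ⌊495/2⌋ × 350 = 247 × 350 mm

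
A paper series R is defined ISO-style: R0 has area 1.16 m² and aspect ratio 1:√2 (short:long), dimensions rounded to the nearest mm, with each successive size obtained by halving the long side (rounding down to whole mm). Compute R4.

226 × 320 mm

Let R0's short side be w mm. w · w√2 = 1.16 m² = 1,160,000 mm², so w ≈ 905.7 mm and w√2 ≈ 1280.8 mm → R0 = 906 × 1281 mm.
R1: ⌊1281/2⌋ × 906 = 640 × 906 mm
R2: ⌊906/2⌋ × 640 = 453 × 640 mm
R3: ⌊640/2⌋ × 453 = 320 × 453 mm
R4: ⌊453/2⌋ × 320 = 226 × 320 mm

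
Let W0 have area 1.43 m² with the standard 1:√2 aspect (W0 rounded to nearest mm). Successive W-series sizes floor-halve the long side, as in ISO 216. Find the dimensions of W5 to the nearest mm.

177 × 251 mm

Let W0's short side be w mm. w · w√2 = 1.43 m² = 1,430,000 mm², so w ≈ 1005.6 mm and w√2 ≈ 1422.1 mm → W0 = 1006 × 1422 mm.
W1: ⌊1422/2⌋ × 1006 = 711 × 1006 mm
W2: ⌊1006/2⌋ × 711 = 503 × 711 mm
W3: ⌊711/2⌋ × 503 = 355 × 503 mm
W4: ⌊503/2⌋ × 355 = 251 × 355 mm
W5: ⌊355/2⌋ × 251 = 177 × 251 mm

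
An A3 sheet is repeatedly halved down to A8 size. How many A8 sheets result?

32

Each ISO step halves the sheet: 1 × A3 → 2 × A4 → 4 × A5 → 8 × A6 → …
From A3 to A8 is 5 halving steps: 2^5 = 32.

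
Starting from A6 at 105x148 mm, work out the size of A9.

A7: ⌊148/2⌋ × 105 = 74 × 105 mm
A8: ⌊105/2⌋ × 74 = 52 × 74 mm
A9: ⌊74/2⌋ × 52 = 37 × 52 mm

37 × 52 mm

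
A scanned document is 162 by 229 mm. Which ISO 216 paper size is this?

C5 (162 × 229 mm)

Aspect ratio 229/162 ≈ 1.414 — close to the ISO √2 ≈ 1.414.
In the C-series (envelope sizes, between A and B): C5 = 162 × 229 mm.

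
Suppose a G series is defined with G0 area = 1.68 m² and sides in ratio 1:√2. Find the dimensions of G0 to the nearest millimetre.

1090 × 1541 mm

Let the short side be w mm. Then w · w√2 = 1.68 m² = 1,680,000 mm².
w² = 1,680,000/√2, so w ≈ 1089.9 mm; long side = w√2 ≈ 1541.4 mm.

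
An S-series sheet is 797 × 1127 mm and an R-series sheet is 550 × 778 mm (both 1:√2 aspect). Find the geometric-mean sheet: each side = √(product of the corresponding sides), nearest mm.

Short side: √(797 · 550) = √438350 ≈ 662.1 → 662 mm
Long side: √(1127 · 778) = √876806 ≈ 936.4 → 936 mm

662 × 936 mm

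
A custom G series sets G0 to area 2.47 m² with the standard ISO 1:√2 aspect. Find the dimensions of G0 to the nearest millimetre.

1322 × 1869 mm

Let the short side be w mm. Then w · w√2 = 2.47 m² = 2,470,000 mm².
w² = 2,470,000/√2, so w ≈ 1321.6 mm; long side = w√2 ≈ 1869.0 mm.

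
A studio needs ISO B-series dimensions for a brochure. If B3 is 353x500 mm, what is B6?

B4: ⌊500/2⌋ × 353 = 250 × 353 mm
B5: ⌊353/2⌋ × 250 = 176 × 250 mm
B6: ⌊250/2⌋ × 176 = 125 × 176 mm

125 × 176 mm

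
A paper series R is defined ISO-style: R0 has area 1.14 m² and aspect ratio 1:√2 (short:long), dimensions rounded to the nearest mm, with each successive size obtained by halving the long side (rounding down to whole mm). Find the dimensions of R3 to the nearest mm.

Let R0's short side be w mm. w · w√2 = 1.14 m² = 1,140,000 mm², so w ≈ 897.8 mm and w√2 ≈ 1269.7 mm → R0 = 898 × 1270 mm.
R1: ⌊1270/2⌋ × 898 = 635 × 898 mm
R2: ⌊898/2⌋ × 635 = 449 × 635 mm
R3: ⌊635/2⌋ × 449 = 317 × 449 mm

317 × 449 mm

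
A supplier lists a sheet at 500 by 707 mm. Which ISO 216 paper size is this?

B2 (500 × 707 mm)

Aspect ratio 707/500 ≈ 1.414 — close to the ISO √2 ≈ 1.414.
In the B-series (B0 = 1000 × 1414 mm): B2 = 500 × 707 mm.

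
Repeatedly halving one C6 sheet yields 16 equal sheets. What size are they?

16 = 2^4, so 4 halving steps.
C6 → C7 → … → C10 after 4 steps.

C10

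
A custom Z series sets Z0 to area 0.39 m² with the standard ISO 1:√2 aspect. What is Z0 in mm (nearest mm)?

Let the short side be w mm. Then w · w√2 = 0.39 m² = 390,000 mm².
w² = 390,000/√2, so w ≈ 525.1 mm; long side = w√2 ≈ 742.7 mm.

525 × 743 mm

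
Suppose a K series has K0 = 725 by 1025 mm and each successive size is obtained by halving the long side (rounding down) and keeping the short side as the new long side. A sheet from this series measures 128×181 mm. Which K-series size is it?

K0: 725 × 1025 mm
K1: 512 × 725 mm
K2: 362 × 512 mm
K3: 256 × 362 mm
K4: 181 × 256 mm
K5: 128 × 181 mm
K6: 90 × 128 mm
→ matches K5.

K5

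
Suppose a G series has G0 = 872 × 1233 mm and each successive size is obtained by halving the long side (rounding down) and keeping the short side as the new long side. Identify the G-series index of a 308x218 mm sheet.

G0: 872 × 1233 mm
G1: 616 × 872 mm
G2: 436 × 616 mm
G3: 308 × 436 mm
G4: 218 × 308 mm
G5: 154 × 218 mm
→ matches G4.

G4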